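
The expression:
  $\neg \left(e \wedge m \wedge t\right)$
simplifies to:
$\neg e \vee \neg m \vee \neg t$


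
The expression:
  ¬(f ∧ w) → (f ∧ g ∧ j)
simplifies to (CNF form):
f ∧ (g ∨ w) ∧ (j ∨ w)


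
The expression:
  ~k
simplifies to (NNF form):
~k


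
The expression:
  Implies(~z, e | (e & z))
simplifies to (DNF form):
e | z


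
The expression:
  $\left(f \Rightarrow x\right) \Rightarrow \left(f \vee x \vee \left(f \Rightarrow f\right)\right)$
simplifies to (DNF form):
$\text{True}$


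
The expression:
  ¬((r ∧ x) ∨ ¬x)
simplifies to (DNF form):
x ∧ ¬r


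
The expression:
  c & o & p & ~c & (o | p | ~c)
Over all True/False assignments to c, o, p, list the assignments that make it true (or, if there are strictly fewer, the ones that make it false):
is never true.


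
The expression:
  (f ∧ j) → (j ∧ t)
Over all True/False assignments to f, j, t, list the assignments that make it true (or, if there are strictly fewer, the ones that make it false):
is false only for:
  f=True, j=True, t=False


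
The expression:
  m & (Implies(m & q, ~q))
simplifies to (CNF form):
m & ~q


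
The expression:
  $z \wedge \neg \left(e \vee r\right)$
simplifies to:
$z \wedge \neg e \wedge \neg r$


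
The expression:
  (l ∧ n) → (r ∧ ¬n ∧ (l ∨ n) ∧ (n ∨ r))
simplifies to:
¬l ∨ ¬n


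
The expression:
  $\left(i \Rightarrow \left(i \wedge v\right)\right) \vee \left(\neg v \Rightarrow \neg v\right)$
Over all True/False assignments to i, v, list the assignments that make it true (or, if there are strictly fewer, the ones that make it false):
is always true.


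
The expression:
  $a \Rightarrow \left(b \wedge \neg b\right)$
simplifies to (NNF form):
$\neg a$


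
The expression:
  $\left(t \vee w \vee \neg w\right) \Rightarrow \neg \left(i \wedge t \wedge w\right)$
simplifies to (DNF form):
$\neg i \vee \neg t \vee \neg w$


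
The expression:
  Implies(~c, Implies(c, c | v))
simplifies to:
True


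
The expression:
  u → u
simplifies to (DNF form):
True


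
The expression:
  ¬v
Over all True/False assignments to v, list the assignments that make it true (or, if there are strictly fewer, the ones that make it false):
is true only for:
  v=False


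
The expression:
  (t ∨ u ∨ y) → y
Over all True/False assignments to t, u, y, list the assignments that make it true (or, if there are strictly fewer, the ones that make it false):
is false only for:
  t=False, u=True, y=False;
  t=True, u=False, y=False;
  t=True, u=True, y=False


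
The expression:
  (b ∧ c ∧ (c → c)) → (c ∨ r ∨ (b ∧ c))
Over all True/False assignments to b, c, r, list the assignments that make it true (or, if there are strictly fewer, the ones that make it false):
is always true.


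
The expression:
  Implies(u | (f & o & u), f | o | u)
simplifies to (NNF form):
True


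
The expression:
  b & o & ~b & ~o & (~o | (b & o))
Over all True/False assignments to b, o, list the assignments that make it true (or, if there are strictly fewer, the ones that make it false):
is never true.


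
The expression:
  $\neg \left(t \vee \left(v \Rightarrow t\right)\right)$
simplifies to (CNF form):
$v \wedge \neg t$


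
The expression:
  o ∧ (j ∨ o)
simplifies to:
o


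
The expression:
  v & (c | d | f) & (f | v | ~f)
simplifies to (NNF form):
v & (c | d | f)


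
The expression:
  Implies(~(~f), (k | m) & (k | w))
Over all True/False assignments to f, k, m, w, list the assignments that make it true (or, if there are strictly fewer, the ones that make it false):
is false only for:
  f=True, k=False, m=False, w=False;
  f=True, k=False, m=False, w=True;
  f=True, k=False, m=True, w=False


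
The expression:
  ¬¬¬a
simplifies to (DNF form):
¬a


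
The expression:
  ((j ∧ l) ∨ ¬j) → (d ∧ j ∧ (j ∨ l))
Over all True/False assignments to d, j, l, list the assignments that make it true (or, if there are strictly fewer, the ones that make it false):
is true only for:
  d=False, j=True, l=False;
  d=True, j=True, l=False;
  d=True, j=True, l=True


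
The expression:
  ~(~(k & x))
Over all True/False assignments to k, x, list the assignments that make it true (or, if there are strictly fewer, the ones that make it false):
is true only for:
  k=True, x=True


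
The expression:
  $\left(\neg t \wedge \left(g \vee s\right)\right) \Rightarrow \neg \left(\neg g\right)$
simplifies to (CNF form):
$g \vee t \vee \neg s$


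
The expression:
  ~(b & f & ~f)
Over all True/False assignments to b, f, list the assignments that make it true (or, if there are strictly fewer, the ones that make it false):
is always true.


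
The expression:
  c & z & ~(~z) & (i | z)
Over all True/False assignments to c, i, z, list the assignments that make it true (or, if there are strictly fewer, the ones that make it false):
is true only for:
  c=True, i=False, z=True;
  c=True, i=True, z=True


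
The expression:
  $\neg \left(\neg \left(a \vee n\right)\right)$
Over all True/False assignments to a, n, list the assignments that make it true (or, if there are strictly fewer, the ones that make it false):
is false only for:
  a=False, n=False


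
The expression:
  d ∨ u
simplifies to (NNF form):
d ∨ u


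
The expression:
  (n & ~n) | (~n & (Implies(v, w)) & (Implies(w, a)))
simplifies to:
~n & (a | ~w) & (w | ~v)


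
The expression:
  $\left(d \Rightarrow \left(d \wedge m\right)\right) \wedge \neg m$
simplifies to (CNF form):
$\neg d \wedge \neg m$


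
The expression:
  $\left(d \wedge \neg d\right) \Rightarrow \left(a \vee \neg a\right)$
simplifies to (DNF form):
$\text{True}$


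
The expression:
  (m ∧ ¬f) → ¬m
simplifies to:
f ∨ ¬m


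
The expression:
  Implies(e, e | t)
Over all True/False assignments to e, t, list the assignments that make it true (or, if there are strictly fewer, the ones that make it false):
is always true.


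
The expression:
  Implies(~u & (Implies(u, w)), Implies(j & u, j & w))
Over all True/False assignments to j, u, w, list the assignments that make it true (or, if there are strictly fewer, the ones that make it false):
is always true.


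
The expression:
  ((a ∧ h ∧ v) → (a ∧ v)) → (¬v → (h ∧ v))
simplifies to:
v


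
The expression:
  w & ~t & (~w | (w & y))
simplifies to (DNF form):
w & y & ~t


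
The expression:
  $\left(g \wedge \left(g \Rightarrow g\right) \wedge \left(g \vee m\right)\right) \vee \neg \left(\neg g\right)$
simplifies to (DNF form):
$g$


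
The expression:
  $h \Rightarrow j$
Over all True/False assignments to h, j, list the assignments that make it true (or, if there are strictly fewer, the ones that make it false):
is false only for:
  h=True, j=False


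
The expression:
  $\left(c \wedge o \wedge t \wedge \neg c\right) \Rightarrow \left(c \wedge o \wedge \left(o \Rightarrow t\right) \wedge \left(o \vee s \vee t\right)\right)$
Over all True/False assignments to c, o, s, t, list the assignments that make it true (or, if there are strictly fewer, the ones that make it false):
is always true.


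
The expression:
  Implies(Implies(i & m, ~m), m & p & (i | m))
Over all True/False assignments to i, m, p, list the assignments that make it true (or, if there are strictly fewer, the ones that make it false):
is true only for:
  i=False, m=True, p=True;
  i=True, m=True, p=False;
  i=True, m=True, p=True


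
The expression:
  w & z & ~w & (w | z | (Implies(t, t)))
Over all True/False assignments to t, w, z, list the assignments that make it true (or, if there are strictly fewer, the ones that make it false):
is never true.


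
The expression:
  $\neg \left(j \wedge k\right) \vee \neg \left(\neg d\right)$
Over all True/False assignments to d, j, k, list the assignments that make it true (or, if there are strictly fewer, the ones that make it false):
is false only for:
  d=False, j=True, k=True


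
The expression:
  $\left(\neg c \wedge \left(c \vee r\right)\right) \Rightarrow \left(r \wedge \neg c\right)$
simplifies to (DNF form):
$\text{True}$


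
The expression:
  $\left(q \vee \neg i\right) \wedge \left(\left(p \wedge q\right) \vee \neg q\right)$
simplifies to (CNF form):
$\left(p \vee \neg q\right) \wedge \left(q \vee \neg i\right)$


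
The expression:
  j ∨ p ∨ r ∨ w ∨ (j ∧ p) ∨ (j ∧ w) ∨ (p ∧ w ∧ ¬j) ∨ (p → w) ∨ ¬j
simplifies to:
True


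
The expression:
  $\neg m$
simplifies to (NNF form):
$\neg m$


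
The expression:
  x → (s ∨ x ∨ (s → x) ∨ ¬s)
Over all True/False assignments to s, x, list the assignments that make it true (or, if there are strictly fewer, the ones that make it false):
is always true.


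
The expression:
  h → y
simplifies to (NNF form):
y ∨ ¬h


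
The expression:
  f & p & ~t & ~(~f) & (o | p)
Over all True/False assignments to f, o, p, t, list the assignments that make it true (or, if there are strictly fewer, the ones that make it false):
is true only for:
  f=True, o=False, p=True, t=False;
  f=True, o=True, p=True, t=False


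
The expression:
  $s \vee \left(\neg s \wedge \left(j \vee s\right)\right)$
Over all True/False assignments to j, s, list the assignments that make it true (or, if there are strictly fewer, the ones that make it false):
is false only for:
  j=False, s=False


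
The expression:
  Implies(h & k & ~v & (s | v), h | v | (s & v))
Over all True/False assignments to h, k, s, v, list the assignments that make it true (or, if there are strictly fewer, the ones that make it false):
is always true.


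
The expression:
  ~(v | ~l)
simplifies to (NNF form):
l & ~v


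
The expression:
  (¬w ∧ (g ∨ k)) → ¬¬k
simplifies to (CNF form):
k ∨ w ∨ ¬g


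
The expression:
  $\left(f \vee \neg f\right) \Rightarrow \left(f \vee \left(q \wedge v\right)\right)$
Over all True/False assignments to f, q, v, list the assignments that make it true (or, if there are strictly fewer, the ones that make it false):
is false only for:
  f=False, q=False, v=False;
  f=False, q=False, v=True;
  f=False, q=True, v=False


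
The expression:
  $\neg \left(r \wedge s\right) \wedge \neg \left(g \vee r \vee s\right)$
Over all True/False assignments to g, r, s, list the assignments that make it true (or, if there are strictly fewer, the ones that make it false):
is true only for:
  g=False, r=False, s=False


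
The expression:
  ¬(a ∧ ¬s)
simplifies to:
s ∨ ¬a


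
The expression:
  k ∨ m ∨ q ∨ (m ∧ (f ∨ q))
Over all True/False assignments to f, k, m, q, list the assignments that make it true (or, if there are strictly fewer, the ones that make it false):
is false only for:
  f=False, k=False, m=False, q=False;
  f=True, k=False, m=False, q=False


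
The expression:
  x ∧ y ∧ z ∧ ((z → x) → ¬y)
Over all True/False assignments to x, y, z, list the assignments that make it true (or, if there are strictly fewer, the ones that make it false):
is never true.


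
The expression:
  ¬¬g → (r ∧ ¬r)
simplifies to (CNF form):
¬g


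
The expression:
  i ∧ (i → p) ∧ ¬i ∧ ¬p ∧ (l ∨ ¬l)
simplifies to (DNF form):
False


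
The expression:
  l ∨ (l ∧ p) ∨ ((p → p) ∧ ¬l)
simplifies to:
True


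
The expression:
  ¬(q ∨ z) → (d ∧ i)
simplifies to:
q ∨ z ∨ (d ∧ i)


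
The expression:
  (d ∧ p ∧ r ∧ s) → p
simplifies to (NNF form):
True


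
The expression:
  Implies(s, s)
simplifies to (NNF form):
True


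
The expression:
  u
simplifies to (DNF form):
u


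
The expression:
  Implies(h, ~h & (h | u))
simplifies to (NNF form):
~h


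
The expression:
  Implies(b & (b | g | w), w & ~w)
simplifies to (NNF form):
~b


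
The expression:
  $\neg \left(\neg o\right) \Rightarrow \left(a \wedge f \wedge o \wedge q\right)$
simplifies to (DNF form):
$\left(a \wedge f \wedge q\right) \vee \neg o$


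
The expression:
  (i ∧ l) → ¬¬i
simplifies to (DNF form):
True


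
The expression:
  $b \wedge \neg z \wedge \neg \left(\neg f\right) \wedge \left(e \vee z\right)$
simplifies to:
$b \wedge e \wedge f \wedge \neg z$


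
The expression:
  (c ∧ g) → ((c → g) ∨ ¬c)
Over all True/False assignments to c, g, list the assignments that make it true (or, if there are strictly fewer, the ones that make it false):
is always true.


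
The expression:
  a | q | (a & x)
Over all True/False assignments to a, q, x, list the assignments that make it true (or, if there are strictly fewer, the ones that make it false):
is false only for:
  a=False, q=False, x=False;
  a=False, q=False, x=True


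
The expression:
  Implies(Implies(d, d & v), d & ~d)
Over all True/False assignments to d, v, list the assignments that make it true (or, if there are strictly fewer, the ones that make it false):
is true only for:
  d=True, v=False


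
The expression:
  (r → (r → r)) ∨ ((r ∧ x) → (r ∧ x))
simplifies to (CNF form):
True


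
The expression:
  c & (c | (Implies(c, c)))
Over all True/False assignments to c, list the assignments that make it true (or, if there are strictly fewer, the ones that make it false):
is true only for:
  c=True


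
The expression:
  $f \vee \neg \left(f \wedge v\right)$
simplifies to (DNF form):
$\text{True}$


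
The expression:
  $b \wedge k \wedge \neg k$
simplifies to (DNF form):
$\text{False}$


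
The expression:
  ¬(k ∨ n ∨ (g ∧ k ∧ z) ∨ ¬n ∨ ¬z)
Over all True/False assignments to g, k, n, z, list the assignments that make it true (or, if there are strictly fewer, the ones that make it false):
is never true.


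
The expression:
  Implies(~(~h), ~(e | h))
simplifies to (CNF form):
~h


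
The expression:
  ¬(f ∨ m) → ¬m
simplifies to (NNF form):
True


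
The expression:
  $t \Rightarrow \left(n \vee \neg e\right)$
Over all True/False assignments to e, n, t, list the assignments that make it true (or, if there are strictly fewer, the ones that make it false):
is false only for:
  e=True, n=False, t=True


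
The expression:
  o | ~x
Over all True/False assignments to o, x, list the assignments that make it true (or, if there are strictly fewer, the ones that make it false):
is false only for:
  o=False, x=True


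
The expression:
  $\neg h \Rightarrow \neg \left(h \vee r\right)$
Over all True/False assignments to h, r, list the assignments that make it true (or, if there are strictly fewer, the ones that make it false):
is false only for:
  h=False, r=True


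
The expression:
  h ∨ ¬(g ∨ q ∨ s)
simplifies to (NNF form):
h ∨ (¬g ∧ ¬q ∧ ¬s)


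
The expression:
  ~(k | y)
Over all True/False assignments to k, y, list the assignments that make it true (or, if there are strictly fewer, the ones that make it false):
is true only for:
  k=False, y=False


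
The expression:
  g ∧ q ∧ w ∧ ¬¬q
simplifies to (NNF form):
g ∧ q ∧ w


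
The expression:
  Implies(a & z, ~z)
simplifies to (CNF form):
~a | ~z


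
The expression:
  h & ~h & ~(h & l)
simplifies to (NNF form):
False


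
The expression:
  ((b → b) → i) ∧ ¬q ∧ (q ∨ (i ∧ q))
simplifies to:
False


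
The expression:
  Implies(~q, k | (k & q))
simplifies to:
k | q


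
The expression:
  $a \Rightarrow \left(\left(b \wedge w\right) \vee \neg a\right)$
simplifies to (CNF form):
$\left(b \vee \neg a\right) \wedge \left(w \vee \neg a\right)$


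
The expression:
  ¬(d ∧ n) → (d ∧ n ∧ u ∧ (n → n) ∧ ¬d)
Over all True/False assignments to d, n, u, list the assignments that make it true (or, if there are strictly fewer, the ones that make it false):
is true only for:
  d=True, n=True, u=False;
  d=True, n=True, u=True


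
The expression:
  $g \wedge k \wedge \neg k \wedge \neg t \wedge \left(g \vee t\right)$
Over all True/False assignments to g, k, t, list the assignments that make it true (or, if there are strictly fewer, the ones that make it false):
is never true.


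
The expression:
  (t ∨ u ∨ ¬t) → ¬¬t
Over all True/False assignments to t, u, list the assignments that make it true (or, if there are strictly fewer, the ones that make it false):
is true only for:
  t=True, u=False;
  t=True, u=True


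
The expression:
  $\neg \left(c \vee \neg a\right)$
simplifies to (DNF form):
$a \wedge \neg c$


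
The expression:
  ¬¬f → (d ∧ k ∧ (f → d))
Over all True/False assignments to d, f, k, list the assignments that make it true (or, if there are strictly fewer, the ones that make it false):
is false only for:
  d=False, f=True, k=False;
  d=False, f=True, k=True;
  d=True, f=True, k=False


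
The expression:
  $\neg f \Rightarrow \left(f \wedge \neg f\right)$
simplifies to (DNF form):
$f$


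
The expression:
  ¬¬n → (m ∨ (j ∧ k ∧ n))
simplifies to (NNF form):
m ∨ (j ∧ k) ∨ ¬n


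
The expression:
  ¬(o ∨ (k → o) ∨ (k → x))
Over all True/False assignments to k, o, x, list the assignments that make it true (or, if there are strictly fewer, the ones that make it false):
is true only for:
  k=True, o=False, x=False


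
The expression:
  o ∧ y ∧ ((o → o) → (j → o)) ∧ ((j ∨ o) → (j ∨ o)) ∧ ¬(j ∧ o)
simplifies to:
o ∧ y ∧ ¬j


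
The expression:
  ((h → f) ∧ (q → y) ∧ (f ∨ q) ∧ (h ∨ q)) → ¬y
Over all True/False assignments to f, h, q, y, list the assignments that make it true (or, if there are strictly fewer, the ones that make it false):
is false only for:
  f=False, h=False, q=True, y=True;
  f=True, h=False, q=True, y=True;
  f=True, h=True, q=False, y=True;
  f=True, h=True, q=True, y=True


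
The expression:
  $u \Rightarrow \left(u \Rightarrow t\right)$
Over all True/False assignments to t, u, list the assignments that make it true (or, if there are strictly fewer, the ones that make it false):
is false only for:
  t=False, u=True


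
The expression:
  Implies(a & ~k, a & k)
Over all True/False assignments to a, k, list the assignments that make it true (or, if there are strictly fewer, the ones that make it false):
is false only for:
  a=True, k=False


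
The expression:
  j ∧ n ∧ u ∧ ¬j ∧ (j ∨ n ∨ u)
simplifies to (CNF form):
False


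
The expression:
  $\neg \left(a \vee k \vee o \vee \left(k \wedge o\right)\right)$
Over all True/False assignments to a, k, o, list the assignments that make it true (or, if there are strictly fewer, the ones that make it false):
is true only for:
  a=False, k=False, o=False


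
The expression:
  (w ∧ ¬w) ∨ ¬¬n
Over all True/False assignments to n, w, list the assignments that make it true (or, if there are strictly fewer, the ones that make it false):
is true only for:
  n=True, w=False;
  n=True, w=True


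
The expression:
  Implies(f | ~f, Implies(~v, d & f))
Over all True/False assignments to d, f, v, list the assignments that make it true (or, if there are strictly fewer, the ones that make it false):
is false only for:
  d=False, f=False, v=False;
  d=False, f=True, v=False;
  d=True, f=False, v=False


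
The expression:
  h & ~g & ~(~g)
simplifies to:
False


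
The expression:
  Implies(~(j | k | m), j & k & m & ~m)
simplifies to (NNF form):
j | k | m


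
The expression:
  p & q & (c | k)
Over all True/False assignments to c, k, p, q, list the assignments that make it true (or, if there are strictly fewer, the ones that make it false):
is true only for:
  c=False, k=True, p=True, q=True;
  c=True, k=False, p=True, q=True;
  c=True, k=True, p=True, q=True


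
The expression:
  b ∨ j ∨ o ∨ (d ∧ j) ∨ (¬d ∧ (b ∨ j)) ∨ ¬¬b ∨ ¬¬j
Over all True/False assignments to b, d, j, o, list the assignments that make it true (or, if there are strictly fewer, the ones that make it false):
is false only for:
  b=False, d=False, j=False, o=False;
  b=False, d=True, j=False, o=False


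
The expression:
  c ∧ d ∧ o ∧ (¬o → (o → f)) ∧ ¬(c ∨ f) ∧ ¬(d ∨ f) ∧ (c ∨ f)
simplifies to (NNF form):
False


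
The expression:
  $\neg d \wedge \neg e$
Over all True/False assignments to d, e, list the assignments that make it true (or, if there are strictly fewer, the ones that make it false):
is true only for:
  d=False, e=False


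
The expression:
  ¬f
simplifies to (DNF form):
¬f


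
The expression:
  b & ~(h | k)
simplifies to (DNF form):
b & ~h & ~k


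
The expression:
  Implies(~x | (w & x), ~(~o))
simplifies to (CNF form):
(o | x) & (o | ~w)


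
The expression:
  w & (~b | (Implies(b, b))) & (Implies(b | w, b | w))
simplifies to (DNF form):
w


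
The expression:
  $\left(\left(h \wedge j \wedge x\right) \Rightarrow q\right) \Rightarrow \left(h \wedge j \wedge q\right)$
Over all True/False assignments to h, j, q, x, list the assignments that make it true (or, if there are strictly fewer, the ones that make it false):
is true only for:
  h=True, j=True, q=False, x=True;
  h=True, j=True, q=True, x=False;
  h=True, j=True, q=True, x=True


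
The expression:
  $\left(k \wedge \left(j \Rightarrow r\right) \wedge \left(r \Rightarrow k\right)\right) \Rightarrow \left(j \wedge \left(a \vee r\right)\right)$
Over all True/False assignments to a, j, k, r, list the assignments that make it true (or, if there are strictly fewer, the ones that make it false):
is false only for:
  a=False, j=False, k=True, r=False;
  a=False, j=False, k=True, r=True;
  a=True, j=False, k=True, r=False;
  a=True, j=False, k=True, r=True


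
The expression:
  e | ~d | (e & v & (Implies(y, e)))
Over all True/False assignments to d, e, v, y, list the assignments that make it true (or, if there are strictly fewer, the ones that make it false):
is false only for:
  d=True, e=False, v=False, y=False;
  d=True, e=False, v=False, y=True;
  d=True, e=False, v=True, y=False;
  d=True, e=False, v=True, y=True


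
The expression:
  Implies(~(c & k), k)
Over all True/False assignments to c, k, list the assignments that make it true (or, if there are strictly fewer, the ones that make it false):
is true only for:
  c=False, k=True;
  c=True, k=True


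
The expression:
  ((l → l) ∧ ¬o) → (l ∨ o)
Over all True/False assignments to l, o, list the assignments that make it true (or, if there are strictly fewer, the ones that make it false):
is false only for:
  l=False, o=False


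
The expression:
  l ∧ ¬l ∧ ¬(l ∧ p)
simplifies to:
False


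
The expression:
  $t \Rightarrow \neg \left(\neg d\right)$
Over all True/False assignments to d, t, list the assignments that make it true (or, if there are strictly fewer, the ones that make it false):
is false only for:
  d=False, t=True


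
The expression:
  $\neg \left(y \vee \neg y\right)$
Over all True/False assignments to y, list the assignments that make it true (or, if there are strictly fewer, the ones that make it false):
is never true.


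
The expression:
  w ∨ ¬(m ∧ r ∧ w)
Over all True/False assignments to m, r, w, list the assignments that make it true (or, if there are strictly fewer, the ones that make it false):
is always true.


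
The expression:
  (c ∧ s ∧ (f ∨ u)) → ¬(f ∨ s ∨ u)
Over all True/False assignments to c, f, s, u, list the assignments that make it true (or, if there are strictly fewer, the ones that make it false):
is false only for:
  c=True, f=False, s=True, u=True;
  c=True, f=True, s=True, u=False;
  c=True, f=True, s=True, u=True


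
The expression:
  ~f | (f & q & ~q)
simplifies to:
~f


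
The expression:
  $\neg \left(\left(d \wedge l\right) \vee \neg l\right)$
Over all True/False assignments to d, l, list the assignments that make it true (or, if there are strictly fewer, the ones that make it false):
is true only for:
  d=False, l=True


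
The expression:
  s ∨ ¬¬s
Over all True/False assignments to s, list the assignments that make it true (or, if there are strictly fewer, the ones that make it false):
is true only for:
  s=True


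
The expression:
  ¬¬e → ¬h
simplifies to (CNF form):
¬e ∨ ¬h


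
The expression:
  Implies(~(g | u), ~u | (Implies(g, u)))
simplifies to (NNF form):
True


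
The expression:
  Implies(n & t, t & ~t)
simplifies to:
~n | ~t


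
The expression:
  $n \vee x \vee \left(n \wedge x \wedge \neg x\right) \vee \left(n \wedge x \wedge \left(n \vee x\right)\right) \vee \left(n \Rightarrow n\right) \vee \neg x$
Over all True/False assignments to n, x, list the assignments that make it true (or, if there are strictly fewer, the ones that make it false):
is always true.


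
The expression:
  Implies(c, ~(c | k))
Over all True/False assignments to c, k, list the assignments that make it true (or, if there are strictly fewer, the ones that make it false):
is true only for:
  c=False, k=False;
  c=False, k=True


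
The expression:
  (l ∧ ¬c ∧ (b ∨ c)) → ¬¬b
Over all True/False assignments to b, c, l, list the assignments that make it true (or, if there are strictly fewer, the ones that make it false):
is always true.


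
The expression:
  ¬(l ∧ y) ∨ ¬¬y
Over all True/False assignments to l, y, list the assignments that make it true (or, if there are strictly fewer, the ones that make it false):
is always true.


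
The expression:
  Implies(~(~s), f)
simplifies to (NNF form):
f | ~s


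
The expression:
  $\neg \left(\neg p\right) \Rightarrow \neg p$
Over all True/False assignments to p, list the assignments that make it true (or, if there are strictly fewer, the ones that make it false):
is true only for:
  p=False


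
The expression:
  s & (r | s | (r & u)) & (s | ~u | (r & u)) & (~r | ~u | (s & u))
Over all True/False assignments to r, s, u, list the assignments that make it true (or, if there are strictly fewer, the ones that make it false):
is true only for:
  r=False, s=True, u=False;
  r=False, s=True, u=True;
  r=True, s=True, u=False;
  r=True, s=True, u=True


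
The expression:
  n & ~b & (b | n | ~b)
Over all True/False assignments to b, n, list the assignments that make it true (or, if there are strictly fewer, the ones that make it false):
is true only for:
  b=False, n=True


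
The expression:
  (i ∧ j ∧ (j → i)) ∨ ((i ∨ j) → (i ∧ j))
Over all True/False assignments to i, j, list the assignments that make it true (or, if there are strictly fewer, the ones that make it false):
is true only for:
  i=False, j=False;
  i=True, j=True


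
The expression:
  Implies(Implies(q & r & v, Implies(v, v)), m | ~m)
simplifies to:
True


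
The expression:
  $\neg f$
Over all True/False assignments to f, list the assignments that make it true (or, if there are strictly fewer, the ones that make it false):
is true only for:
  f=False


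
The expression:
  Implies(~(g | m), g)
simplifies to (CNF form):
g | m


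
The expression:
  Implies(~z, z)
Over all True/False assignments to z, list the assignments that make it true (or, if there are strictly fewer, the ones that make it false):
is true only for:
  z=True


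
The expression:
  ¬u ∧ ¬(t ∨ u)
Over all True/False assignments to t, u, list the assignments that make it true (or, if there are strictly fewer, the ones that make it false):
is true only for:
  t=False, u=False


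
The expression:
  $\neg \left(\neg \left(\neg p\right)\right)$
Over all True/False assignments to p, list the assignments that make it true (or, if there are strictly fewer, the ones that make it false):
is true only for:
  p=False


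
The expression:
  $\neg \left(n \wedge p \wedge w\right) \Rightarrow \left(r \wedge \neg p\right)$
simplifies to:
$\left(r \wedge \neg p\right) \vee \left(n \wedge p \wedge w\right)$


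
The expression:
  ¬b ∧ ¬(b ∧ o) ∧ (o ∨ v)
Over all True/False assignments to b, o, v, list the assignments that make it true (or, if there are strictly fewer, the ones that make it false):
is true only for:
  b=False, o=False, v=True;
  b=False, o=True, v=False;
  b=False, o=True, v=True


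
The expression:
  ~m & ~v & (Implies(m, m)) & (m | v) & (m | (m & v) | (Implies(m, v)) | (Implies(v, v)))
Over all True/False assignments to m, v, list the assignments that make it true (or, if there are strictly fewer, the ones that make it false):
is never true.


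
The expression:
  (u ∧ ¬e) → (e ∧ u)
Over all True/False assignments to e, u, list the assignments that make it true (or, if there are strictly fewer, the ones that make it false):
is false only for:
  e=False, u=True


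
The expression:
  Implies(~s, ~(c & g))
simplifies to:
s | ~c | ~g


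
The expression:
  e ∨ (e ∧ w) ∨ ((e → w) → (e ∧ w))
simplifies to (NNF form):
e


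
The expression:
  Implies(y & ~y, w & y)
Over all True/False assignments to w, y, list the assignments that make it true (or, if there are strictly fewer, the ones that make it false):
is always true.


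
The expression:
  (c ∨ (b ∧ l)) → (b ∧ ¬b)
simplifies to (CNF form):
¬c ∧ (¬b ∨ ¬l)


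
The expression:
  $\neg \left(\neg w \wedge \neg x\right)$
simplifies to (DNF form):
$w \vee x$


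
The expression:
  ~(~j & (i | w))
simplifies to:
j | (~i & ~w)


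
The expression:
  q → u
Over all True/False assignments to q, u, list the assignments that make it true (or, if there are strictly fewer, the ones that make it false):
is false only for:
  q=True, u=False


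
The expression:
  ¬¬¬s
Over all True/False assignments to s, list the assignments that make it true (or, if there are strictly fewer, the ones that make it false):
is true only for:
  s=False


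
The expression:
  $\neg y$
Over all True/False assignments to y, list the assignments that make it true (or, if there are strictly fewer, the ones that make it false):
is true only for:
  y=False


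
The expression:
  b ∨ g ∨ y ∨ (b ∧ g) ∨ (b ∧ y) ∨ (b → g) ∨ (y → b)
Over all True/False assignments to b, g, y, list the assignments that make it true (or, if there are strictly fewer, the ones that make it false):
is always true.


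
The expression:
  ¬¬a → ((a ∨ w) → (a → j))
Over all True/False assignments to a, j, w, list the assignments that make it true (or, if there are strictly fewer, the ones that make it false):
is false only for:
  a=True, j=False, w=False;
  a=True, j=False, w=True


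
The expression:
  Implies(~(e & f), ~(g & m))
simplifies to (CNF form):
(e | ~g | ~m) & (f | ~g | ~m)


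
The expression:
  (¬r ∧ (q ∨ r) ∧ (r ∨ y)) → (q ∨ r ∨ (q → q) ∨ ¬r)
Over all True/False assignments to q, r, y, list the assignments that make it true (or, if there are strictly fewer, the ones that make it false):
is always true.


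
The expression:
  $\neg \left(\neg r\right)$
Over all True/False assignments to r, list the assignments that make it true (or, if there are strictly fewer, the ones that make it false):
is true only for:
  r=True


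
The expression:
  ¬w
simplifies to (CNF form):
¬w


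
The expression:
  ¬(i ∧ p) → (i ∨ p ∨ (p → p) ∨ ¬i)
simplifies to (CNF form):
True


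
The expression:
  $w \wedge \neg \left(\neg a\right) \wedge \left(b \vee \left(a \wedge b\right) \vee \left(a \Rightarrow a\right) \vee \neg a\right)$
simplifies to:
$a \wedge w$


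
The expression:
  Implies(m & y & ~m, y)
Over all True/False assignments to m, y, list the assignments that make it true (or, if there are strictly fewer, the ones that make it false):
is always true.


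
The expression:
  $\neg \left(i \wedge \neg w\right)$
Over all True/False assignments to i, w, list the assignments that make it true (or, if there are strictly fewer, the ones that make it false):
is false only for:
  i=True, w=False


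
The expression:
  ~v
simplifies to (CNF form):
~v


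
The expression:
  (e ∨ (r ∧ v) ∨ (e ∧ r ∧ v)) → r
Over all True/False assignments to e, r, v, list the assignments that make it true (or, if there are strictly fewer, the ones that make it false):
is false only for:
  e=True, r=False, v=False;
  e=True, r=False, v=True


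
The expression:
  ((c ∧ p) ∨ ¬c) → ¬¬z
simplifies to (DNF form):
z ∨ (c ∧ ¬p)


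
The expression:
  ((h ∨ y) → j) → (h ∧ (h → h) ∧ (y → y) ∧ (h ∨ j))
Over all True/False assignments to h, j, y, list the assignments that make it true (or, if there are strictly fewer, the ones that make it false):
is false only for:
  h=False, j=False, y=False;
  h=False, j=True, y=False;
  h=False, j=True, y=True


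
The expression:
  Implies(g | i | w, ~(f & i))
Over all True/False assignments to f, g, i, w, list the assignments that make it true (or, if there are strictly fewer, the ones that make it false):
is false only for:
  f=True, g=False, i=True, w=False;
  f=True, g=False, i=True, w=True;
  f=True, g=True, i=True, w=False;
  f=True, g=True, i=True, w=True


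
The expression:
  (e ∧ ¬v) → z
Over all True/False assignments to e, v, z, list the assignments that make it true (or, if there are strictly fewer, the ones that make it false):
is false only for:
  e=True, v=False, z=False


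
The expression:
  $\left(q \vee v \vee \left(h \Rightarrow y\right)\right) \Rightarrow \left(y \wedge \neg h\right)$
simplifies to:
$\left(y \wedge \neg h\right) \vee \left(h \wedge \neg q \wedge \neg v \wedge \neg y\right)$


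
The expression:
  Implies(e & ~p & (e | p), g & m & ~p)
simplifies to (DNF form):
p | ~e | (g & m)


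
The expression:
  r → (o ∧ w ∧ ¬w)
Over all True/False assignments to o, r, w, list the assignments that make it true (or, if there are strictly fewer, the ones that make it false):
is true only for:
  o=False, r=False, w=False;
  o=False, r=False, w=True;
  o=True, r=False, w=False;
  o=True, r=False, w=True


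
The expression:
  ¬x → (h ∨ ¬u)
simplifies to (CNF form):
h ∨ x ∨ ¬u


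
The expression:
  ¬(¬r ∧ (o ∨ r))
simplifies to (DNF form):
r ∨ ¬o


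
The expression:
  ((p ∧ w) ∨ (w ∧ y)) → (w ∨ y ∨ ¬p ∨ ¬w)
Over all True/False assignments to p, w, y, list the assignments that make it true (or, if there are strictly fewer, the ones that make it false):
is always true.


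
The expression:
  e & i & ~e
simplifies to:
False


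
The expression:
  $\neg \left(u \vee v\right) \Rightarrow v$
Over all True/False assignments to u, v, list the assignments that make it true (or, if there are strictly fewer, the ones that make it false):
is false only for:
  u=False, v=False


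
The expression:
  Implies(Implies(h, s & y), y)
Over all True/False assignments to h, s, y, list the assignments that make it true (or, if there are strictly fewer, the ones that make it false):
is false only for:
  h=False, s=False, y=False;
  h=False, s=True, y=False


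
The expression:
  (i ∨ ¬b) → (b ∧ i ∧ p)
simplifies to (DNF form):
(b ∧ p) ∨ (b ∧ ¬i)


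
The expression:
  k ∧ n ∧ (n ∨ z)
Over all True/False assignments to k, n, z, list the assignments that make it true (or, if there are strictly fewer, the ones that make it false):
is true only for:
  k=True, n=True, z=False;
  k=True, n=True, z=True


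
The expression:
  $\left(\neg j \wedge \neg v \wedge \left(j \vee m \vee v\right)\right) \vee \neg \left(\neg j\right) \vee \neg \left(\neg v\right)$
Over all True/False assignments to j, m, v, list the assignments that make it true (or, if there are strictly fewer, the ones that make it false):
is false only for:
  j=False, m=False, v=False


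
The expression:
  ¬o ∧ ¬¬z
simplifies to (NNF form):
z ∧ ¬o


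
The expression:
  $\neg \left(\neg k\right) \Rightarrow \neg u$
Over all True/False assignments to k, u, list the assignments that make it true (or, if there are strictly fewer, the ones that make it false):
is false only for:
  k=True, u=True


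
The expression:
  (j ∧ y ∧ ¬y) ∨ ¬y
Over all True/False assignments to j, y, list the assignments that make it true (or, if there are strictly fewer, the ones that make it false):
is true only for:
  j=False, y=False;
  j=True, y=False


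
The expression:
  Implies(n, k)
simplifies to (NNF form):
k | ~n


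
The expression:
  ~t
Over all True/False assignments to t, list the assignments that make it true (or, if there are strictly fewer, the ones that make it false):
is true only for:
  t=False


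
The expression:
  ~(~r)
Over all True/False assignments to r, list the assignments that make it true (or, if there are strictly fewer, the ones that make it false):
is true only for:
  r=True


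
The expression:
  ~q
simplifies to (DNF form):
~q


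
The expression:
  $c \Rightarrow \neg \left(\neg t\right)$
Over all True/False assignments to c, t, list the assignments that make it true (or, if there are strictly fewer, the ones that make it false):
is false only for:
  c=True, t=False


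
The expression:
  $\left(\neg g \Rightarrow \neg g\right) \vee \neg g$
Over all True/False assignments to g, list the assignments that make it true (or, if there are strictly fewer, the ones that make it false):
is always true.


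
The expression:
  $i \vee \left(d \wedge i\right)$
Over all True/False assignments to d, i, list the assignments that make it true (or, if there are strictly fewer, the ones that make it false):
is true only for:
  d=False, i=True;
  d=True, i=True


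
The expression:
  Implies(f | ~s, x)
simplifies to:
x | (s & ~f)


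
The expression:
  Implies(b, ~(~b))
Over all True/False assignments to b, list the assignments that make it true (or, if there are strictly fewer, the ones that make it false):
is always true.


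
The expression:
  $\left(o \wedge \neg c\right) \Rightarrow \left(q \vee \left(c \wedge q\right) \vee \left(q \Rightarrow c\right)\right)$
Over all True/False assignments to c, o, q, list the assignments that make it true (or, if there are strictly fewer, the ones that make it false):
is always true.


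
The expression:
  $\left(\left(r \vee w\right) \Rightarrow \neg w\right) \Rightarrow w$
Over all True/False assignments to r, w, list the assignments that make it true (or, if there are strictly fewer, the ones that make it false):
is true only for:
  r=False, w=True;
  r=True, w=True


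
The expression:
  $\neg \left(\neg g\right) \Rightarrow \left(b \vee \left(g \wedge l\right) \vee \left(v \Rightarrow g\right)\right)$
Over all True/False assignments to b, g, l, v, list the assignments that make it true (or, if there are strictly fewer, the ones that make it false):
is always true.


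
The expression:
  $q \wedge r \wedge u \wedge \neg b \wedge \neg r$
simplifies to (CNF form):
$\text{False}$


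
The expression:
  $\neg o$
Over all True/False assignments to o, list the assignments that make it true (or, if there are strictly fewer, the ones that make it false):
is true only for:
  o=False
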